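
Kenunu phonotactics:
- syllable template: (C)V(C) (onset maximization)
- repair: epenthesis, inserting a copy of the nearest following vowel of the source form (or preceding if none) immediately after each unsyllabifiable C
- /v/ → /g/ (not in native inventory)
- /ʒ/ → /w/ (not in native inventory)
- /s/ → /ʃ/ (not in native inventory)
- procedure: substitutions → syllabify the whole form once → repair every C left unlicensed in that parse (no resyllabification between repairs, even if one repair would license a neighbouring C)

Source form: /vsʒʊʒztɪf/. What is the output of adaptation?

gʊʃʊwʊwzɪtɪf

Substitution: /v/ → /g/, /s/ → /ʃ/, /ʒ/ → /w/, giving /gʃwʊwztɪf/.
Under (C)V(C), the unsyllabifiable consonants are /g/, /ʃ/, /z/ (at most one coda consonant is licensed; onsets are limited to one consonant).
Each unlicensed consonant becomes the onset of a new syllable: /g/ → /gʊ/, /ʃ/ → /ʃʊ/, /z/ → /zɪ/.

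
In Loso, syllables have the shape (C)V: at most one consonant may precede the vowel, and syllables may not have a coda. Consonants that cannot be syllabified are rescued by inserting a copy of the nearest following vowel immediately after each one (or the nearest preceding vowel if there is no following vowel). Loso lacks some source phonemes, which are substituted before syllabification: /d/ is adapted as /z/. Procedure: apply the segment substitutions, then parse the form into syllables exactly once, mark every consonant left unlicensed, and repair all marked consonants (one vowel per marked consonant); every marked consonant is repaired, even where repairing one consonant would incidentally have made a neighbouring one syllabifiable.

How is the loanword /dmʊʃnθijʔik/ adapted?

Substitution: /d/ → /z/, giving /zmʊʃnθijʔik/.
Under (C)V, the unsyllabifiable consonants are /z/, /ʃ/, /n/, /j/, /k/ (no codas are permitted; onsets are limited to one consonant).
Epenthesis after each stranded consonant: /z/ → /zʊ/, /ʃ/ → /ʃi/, /n/ → /ni/, /j/ → /ji/, /k/ → /ki/.

zʊmʊʃiniθijiʔiki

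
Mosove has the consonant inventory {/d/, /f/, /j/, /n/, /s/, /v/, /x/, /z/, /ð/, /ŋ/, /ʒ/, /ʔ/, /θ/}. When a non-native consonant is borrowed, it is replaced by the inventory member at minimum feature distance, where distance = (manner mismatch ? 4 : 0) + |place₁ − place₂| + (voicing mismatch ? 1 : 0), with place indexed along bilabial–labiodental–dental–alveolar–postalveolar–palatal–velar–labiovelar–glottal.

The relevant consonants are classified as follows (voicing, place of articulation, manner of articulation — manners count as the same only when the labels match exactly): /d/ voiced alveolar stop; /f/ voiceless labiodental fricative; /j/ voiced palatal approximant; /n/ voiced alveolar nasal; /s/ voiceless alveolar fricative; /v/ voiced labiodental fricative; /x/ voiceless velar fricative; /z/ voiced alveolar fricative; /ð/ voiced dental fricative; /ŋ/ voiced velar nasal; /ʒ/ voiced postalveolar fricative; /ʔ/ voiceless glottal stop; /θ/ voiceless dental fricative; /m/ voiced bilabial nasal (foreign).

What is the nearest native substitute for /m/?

n

/n/ is closest: same manner (nasal), place distance 3 (bilabial→alveolar), same voicing; total 3. Next closest is /v/ at distance 5.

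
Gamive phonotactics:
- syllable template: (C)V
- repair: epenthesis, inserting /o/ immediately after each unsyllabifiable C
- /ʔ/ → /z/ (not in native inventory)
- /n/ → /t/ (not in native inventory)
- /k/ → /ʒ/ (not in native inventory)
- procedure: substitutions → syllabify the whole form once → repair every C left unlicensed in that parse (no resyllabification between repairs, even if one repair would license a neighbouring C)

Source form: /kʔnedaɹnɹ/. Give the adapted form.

Substitution: /k/ → /ʒ/, /ʔ/ → /z/, /n/ → /t/, giving /ʒztedaɹtɹ/.
Syllabifying with onset maximization leaves /ʒ/, /z/, /ɹ/, /t/, /ɹ/ stranded (no codas are permitted; onsets are limited to one consonant).
Each unlicensed consonant becomes the onset of a new syllable: /ʒ/ → /ʒo/, /z/ → /zo/, /ɹ/ → /ɹo/, /t/ → /to/, /ɹ/ → /ɹo/.

ʒozotedaɹotoɹo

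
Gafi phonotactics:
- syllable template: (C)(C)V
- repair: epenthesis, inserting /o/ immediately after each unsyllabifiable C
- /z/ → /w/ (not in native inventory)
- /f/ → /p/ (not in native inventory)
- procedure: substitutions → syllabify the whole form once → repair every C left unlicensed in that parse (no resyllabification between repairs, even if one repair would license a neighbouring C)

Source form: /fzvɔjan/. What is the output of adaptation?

powvɔjano

Substitution: /f/ → /p/, /z/ → /w/, giving /pwvɔjan/.
Under (C)(C)V, the unsyllabifiable consonants are /p/, /n/ (no codas are permitted; onsets may contain at most 2 consonants).
Inserting the epenthetic vowel yields /p/ → /po/, /n/ → /no/.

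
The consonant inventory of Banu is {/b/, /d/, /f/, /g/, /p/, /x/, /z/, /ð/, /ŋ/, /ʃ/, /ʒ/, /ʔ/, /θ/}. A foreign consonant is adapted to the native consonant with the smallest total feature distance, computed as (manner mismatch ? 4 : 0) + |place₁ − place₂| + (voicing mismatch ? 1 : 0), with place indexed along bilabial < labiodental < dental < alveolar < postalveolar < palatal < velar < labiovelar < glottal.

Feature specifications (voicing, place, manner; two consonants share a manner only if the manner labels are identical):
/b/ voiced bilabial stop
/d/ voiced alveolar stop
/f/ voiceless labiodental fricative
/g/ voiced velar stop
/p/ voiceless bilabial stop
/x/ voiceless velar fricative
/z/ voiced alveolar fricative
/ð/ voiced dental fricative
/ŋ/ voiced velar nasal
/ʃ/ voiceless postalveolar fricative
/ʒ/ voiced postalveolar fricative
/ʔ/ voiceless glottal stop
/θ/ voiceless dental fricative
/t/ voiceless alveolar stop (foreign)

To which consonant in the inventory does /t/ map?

/d/ is closest: same manner (stop), place distance 0 (alveolar→alveolar), voicing differs (+1); total 1. Next closest is /p/ at distance 3.

d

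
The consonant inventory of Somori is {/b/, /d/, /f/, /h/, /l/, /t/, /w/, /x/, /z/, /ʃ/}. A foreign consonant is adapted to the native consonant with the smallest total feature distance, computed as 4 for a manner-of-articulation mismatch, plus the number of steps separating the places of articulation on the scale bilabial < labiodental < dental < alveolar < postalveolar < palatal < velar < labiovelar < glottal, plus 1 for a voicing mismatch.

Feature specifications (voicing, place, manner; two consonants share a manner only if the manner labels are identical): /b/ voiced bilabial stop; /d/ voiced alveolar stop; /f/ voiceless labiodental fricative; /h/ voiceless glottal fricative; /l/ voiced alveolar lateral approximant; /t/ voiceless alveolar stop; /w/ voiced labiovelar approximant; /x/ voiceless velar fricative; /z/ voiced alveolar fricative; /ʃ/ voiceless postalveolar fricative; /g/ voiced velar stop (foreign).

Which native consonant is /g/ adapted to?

d

/d/ is closest: same manner (stop), place distance 3 (velar→alveolar), same voicing; total 3. Next closest is /t/ at distance 4.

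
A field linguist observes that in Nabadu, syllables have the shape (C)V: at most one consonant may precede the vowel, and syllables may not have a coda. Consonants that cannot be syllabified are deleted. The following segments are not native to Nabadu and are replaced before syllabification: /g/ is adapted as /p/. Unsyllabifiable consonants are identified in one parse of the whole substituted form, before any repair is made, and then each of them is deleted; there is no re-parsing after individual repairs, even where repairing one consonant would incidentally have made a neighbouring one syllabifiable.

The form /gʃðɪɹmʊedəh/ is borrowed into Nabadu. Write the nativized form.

Substitution: /g/ → /p/, giving /pʃðɪɹmʊedəh/.
Under (C)V, the unsyllabifiable consonants are /p/, /ʃ/, /ɹ/, /h/ (no codas are permitted; onsets are limited to one consonant).
Each unlicensed consonant is deleted: /p/, /ʃ/, /ɹ/, /h/.

ðɪmʊedə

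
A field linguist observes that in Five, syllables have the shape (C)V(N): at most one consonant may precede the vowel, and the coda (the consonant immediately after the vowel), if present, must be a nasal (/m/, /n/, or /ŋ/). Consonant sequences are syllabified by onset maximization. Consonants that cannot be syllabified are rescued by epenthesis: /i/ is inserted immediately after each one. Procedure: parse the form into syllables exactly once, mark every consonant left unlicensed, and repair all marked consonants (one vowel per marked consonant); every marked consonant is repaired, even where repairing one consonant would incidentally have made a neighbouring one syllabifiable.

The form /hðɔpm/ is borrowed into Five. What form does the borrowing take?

Under (C)V(N), the unsyllabifiable consonants are /h/, /p/, /m/ (only a nasal (/m/, /n/, or /ŋ/) is licensed in coda position; onsets are limited to one consonant).
Epenthesis after each stranded consonant: /h/ → /hi/, /p/ → /pi/, /m/ → /mi/.

hiðɔpimi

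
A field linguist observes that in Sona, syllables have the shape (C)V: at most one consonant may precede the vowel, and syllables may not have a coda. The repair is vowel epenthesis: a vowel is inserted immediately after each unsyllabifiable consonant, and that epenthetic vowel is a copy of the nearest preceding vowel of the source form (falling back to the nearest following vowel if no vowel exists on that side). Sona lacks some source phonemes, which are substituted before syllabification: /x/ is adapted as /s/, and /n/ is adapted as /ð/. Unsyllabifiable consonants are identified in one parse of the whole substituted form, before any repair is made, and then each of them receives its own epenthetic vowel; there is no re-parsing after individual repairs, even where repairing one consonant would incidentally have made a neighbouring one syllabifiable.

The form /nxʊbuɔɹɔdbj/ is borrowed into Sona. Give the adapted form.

ðʊsʊbuɔɹɔdɔbɔjɔ

Substitution: /n/ → /ð/, /x/ → /s/, giving /ðsʊbuɔɹɔdbj/.
Syllabifying with onset maximization leaves /ð/, /d/, /b/, /j/ stranded (no codas are permitted; onsets are limited to one consonant).
Inserting the epenthetic vowel yields /ð/ → /ðʊ/, /d/ → /dɔ/, /b/ → /bɔ/, /j/ → /jɔ/.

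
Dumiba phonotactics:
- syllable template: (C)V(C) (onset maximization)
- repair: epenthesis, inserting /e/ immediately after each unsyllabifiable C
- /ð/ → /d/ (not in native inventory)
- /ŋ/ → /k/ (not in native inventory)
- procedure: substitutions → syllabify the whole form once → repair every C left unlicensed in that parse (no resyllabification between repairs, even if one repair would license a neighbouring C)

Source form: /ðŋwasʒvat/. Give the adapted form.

dekewasʒevat

Substitution: /ð/ → /d/, /ŋ/ → /k/, giving /dkwasʒvat/.
The consonants /d/, /k/, /ʒ/ cannot be parsed into a legal (C)V(C) syllable (at most one coda consonant is licensed; onsets are limited to one consonant).
Inserting the epenthetic vowel yields /d/ → /de/, /k/ → /ke/, /ʒ/ → /ʒe/.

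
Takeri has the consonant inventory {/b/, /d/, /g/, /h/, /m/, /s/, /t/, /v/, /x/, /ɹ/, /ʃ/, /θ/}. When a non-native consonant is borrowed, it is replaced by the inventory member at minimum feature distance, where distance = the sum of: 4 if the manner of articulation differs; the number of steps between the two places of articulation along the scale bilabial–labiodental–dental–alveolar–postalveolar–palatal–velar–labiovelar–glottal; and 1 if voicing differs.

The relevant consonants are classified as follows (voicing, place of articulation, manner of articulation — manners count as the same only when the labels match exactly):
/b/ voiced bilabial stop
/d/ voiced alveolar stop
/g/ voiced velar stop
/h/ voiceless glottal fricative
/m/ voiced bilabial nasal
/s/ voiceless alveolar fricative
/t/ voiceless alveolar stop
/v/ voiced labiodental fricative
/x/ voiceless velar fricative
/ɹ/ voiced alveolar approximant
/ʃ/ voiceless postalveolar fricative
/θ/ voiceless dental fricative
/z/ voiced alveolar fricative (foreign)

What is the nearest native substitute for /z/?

/s/ is closest: same manner (fricative), place distance 0 (alveolar→alveolar), voicing differs (+1); total 1. Next closest is /v/ at distance 2.

s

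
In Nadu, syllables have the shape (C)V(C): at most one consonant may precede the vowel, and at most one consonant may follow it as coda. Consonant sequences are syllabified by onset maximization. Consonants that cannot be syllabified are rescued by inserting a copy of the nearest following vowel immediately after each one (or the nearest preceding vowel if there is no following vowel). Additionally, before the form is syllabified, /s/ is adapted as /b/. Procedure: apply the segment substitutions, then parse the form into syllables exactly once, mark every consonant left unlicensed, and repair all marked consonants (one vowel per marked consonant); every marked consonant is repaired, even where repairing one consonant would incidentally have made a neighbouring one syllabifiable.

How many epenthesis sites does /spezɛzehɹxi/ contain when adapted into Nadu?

2

After substitution the input is /bpezɛzehɹxi/.
The unsyllabifiable consonants are /b/, /ɹ/; each receives one epenthetic vowel.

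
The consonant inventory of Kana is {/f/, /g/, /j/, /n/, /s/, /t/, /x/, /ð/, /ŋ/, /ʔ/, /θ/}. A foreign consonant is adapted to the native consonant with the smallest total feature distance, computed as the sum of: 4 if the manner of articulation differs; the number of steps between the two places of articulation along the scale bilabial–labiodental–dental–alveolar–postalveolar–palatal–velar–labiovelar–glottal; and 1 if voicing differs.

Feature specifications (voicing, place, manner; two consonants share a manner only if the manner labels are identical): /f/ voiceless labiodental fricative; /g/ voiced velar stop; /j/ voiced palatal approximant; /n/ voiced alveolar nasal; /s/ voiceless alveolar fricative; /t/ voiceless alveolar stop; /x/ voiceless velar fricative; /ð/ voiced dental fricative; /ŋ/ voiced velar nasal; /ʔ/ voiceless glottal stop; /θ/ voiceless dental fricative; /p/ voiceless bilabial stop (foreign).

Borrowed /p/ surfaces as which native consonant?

/t/ is closest: same manner (stop), place distance 3 (bilabial→alveolar), same voicing; total 3. Next closest is /f/ at distance 5.

t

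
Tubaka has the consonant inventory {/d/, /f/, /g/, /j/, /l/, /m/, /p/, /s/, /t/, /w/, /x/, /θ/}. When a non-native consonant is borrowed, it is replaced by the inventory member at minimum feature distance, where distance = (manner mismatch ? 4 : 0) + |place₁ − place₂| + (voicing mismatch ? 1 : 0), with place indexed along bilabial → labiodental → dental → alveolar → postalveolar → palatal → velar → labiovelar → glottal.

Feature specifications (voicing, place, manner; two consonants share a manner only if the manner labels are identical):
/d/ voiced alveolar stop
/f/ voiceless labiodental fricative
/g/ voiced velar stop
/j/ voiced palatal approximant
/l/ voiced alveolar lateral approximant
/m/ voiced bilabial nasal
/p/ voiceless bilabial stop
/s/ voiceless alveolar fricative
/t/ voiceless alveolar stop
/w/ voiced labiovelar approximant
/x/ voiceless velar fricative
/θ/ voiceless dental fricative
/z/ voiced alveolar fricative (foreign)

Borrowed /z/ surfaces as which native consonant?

s

/s/ is closest: same manner (fricative), place distance 0 (alveolar→alveolar), voicing differs (+1); total 1. Next closest is /θ/ at distance 2.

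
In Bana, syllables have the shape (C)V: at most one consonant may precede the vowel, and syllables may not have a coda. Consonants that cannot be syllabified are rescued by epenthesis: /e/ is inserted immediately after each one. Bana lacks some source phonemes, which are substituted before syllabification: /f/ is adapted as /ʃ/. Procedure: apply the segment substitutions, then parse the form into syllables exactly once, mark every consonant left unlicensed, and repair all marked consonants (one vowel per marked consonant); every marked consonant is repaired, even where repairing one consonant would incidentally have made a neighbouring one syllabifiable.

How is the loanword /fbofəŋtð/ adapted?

Substitution: /f/ → /ʃ/, giving /ʃboʃəŋtð/.
Syllabifying with onset maximization leaves /ʃ/, /ŋ/, /t/, /ð/ stranded (no codas are permitted; onsets are limited to one consonant).
Each unlicensed consonant becomes the onset of a new syllable: /ʃ/ → /ʃe/, /ŋ/ → /ŋe/, /t/ → /te/, /ð/ → /ðe/.

ʃeboʃəŋeteðe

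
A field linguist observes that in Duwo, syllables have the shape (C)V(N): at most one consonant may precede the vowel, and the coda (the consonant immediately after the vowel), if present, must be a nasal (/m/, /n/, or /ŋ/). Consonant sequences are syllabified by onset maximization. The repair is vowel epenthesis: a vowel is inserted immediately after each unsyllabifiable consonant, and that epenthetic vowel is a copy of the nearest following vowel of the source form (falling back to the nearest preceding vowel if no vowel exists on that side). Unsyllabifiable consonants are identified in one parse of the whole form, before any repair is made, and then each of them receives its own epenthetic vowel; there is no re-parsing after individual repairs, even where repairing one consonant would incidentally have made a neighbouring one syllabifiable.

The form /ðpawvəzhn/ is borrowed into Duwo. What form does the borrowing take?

Under (C)V(N), the unsyllabifiable consonants are /ð/, /w/, /z/, /h/, /n/ (only a nasal (/m/, /n/, or /ŋ/) is licensed in coda position; onsets are limited to one consonant).
Epenthesis after each stranded consonant: /ð/ → /ða/, /w/ → /wə/, /z/ → /zə/, /h/ → /hə/, /n/ → /nə/.

ðapawəvəzəhənə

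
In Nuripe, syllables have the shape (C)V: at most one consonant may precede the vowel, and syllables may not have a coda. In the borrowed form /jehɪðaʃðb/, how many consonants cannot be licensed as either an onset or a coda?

Under (C)V, the unsyllabifiable consonants are /ʃ/, /ð/, /b/ (no codas are permitted; onsets are limited to one consonant).

3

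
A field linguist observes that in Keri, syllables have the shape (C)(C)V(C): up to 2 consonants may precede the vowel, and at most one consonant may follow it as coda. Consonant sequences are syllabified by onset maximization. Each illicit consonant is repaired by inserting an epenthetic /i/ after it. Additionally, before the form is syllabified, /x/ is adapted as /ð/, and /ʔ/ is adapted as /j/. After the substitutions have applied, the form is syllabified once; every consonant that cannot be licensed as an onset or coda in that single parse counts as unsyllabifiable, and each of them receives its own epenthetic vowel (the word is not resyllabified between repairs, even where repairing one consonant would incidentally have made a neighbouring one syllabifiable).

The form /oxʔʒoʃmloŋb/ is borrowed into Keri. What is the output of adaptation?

oðjʒoʃmloŋbi

Substitution: /x/ → /ð/, /ʔ/ → /j/, giving /oðjʒoʃmloŋb/.
The consonants /b/ cannot be parsed into a legal (C)(C)V(C) syllable (at most one coda consonant is licensed; onsets may contain at most 2 consonants).
Each unlicensed consonant becomes the onset of a new syllable: /b/ → /bi/.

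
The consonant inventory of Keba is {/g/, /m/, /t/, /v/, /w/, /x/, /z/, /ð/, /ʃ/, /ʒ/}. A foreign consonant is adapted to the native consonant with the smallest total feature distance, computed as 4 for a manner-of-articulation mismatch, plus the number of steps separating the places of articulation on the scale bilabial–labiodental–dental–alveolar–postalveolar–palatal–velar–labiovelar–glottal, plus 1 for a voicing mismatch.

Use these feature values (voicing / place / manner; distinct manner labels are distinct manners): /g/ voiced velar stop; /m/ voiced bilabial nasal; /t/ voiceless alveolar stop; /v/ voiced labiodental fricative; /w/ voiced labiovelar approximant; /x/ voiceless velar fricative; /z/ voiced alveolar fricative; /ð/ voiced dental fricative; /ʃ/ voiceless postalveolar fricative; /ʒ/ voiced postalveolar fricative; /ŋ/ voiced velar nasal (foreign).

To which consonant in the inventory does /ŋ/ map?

g

/g/ is closest: manner differs (nasal→stop, +4), place distance 0 (velar→velar), same voicing; total 4. Next closest is /w/ at distance 5.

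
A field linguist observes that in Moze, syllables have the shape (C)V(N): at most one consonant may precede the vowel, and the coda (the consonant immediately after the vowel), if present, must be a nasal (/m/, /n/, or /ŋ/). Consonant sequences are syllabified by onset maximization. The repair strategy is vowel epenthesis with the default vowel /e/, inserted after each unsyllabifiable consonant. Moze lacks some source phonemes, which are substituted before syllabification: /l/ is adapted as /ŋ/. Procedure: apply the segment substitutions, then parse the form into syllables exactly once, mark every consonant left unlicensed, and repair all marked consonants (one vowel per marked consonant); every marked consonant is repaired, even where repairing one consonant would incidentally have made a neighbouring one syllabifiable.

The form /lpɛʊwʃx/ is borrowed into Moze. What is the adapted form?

ŋepɛʊweʃexe

Substitution: /l/ → /ŋ/, giving /ŋpɛʊwʃx/.
The consonants /ŋ/, /w/, /ʃ/, /x/ cannot be parsed into a legal (C)V(N) syllable (only a nasal (/m/, /n/, or /ŋ/) is licensed in coda position; onsets are limited to one consonant).
Inserting the epenthetic vowel yields /ŋ/ → /ŋe/, /w/ → /we/, /ʃ/ → /ʃe/, /x/ → /xe/.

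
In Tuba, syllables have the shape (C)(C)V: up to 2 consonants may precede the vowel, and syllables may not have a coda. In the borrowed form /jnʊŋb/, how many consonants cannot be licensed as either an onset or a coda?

2

Under (C)(C)V, the unsyllabifiable consonants are /ŋ/, /b/ (no codas are permitted; onsets may contain at most 2 consonants).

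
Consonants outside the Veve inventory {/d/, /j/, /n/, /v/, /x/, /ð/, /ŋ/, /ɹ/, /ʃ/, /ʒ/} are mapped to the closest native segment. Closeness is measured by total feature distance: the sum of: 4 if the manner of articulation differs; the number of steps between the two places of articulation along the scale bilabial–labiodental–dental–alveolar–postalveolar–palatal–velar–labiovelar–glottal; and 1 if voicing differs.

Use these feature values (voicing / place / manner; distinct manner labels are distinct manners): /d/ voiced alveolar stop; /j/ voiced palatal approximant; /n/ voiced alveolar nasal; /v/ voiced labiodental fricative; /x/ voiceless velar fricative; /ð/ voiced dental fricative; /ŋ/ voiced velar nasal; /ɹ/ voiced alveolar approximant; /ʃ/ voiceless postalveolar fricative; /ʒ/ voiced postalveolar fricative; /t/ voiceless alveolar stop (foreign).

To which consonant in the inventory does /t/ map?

/d/ is closest: same manner (stop), place distance 0 (alveolar→alveolar), voicing differs (+1); total 1. Next closest is /n/ at distance 5.

d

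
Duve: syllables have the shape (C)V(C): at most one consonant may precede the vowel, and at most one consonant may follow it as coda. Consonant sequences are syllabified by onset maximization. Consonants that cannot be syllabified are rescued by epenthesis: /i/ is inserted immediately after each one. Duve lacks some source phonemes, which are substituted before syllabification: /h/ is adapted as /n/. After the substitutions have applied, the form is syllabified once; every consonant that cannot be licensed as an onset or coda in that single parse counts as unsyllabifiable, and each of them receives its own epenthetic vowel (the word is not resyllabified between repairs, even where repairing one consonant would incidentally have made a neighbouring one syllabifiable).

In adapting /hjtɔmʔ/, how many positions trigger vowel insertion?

After substitution the input is /njtɔmʔ/.
The unsyllabifiable consonants are /n/, /j/, /ʔ/; each receives one epenthetic vowel.

3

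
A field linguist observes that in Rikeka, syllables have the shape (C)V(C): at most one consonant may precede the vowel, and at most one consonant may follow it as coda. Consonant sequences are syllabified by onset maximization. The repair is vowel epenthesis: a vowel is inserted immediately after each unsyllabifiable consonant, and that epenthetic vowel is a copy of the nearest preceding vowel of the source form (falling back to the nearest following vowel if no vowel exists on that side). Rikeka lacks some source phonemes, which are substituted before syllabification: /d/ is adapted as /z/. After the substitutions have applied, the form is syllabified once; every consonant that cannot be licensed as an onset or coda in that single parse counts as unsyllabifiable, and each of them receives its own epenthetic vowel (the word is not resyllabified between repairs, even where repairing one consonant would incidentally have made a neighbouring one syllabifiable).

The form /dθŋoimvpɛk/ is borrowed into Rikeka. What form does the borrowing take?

Substitution: /d/ → /z/, giving /zθŋoimvpɛk/.
The consonants /z/, /θ/, /v/ cannot be parsed into a legal (C)V(C) syllable (at most one coda consonant is licensed; onsets are limited to one consonant).
Epenthesis after each stranded consonant: /z/ → /zo/, /θ/ → /θo/, /v/ → /vi/.

zoθoŋoimvipɛk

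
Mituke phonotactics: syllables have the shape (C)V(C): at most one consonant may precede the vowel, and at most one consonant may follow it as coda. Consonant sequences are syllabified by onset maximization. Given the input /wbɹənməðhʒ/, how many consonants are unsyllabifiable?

4

Under (C)V(C), the unsyllabifiable consonants are /w/, /b/, /h/, /ʒ/ (at most one coda consonant is licensed; onsets are limited to one consonant).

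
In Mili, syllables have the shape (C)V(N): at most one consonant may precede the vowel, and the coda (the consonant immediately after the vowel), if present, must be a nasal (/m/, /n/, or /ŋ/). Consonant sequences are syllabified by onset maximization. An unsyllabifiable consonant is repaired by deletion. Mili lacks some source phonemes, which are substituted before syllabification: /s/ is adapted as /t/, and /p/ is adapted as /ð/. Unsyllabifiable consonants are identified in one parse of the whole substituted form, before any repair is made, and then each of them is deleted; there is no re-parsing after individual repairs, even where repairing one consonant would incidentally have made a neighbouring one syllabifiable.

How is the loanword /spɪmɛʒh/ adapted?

Substitution: /s/ → /t/, /p/ → /ð/, giving /tðɪmɛʒh/.
Under (C)V(N), the unsyllabifiable consonants are /t/, /ʒ/, /h/ (only a nasal (/m/, /n/, or /ŋ/) is licensed in coda position; onsets are limited to one consonant).
Each unlicensed consonant is deleted: /t/, /ʒ/, /h/.

ðɪmɛ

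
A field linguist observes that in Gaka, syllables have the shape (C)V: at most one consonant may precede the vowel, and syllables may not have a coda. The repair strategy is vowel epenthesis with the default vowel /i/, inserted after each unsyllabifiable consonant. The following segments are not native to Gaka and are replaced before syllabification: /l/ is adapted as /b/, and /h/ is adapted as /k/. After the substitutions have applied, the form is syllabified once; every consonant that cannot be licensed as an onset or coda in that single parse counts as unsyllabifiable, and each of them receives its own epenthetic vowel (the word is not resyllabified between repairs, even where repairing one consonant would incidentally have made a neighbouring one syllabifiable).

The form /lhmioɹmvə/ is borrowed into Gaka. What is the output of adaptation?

Substitution: /l/ → /b/, /h/ → /k/, giving /bkmioɹmvə/.
Syllabifying with onset maximization leaves /b/, /k/, /ɹ/, /m/ stranded (no codas are permitted; onsets are limited to one consonant).
Each unlicensed consonant becomes the onset of a new syllable: /b/ → /bi/, /k/ → /ki/, /ɹ/ → /ɹi/, /m/ → /mi/.

bikimioɹimivə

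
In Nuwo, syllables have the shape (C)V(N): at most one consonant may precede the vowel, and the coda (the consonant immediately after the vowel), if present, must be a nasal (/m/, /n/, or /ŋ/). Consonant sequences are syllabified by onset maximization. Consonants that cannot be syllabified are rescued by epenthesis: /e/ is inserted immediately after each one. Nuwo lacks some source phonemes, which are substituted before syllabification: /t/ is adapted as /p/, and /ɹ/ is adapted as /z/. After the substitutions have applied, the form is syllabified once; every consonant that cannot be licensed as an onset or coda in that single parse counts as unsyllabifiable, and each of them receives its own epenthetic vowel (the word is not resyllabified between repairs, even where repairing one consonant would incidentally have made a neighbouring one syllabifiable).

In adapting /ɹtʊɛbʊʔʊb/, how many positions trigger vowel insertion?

2

After substitution the input is /zpʊɛbʊʔʊb/.
The unsyllabifiable consonants are /z/, /b/; each receives one epenthetic vowel.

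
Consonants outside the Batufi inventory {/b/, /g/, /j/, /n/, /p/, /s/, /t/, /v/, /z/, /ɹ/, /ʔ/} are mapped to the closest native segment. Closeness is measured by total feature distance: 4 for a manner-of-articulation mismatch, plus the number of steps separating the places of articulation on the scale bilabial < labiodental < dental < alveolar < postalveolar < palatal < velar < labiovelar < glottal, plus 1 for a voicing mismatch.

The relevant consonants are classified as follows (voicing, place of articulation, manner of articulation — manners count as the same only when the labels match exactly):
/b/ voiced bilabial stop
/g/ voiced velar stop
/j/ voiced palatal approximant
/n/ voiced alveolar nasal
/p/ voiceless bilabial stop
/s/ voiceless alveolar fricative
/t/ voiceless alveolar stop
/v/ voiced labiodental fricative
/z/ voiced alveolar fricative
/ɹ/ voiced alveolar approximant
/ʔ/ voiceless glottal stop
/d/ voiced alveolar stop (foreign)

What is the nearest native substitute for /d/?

t

/t/ is closest: same manner (stop), place distance 0 (alveolar→alveolar), voicing differs (+1); total 1. Next closest is /b/ at distance 3.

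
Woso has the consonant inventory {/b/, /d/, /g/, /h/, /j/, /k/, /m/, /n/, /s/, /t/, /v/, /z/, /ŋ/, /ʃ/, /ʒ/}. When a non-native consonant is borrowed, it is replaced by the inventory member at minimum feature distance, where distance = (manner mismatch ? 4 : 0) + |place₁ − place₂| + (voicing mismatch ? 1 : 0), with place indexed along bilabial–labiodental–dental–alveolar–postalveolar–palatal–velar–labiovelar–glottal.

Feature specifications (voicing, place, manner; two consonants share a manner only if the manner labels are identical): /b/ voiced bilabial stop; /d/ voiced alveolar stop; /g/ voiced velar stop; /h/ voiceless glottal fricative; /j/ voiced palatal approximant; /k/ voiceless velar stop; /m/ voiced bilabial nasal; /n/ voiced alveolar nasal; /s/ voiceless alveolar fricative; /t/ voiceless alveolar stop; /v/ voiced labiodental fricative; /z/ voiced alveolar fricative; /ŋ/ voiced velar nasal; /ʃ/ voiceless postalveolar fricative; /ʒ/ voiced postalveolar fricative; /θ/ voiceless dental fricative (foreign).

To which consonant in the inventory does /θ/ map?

/s/ is closest: same manner (fricative), place distance 1 (dental→alveolar), same voicing; total 1. Next closest is /v/ at distance 2.

s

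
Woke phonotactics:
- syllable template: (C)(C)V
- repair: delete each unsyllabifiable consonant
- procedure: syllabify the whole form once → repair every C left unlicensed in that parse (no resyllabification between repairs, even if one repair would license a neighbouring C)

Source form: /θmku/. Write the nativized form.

mku

Under (C)(C)V, the unsyllabifiable consonants are /θ/ (no codas are permitted; onsets may contain at most 2 consonants).
Each unlicensed consonant is deleted: /θ/.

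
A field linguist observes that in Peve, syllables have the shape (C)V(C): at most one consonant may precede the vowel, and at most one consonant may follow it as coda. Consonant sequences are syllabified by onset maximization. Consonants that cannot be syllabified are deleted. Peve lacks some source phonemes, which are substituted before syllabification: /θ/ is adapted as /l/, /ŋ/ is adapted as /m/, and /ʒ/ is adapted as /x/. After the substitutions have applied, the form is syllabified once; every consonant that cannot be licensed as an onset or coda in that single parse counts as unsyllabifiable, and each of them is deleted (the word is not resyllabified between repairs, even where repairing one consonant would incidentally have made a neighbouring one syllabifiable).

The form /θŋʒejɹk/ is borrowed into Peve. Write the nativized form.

xej

Substitution: /θ/ → /l/, /ŋ/ → /m/, /ʒ/ → /x/, giving /lmxejɹk/.
Under (C)V(C), the unsyllabifiable consonants are /l/, /m/, /ɹ/, /k/ (at most one coda consonant is licensed; onsets are limited to one consonant).
Deletion applies to /l/, /m/, /ɹ/, /k/.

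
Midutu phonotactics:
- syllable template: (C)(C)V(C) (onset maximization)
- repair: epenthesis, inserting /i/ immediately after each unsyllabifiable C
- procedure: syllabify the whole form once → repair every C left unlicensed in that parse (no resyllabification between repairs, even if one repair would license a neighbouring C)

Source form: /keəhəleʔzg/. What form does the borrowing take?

Syllabifying with onset maximization leaves /z/, /g/ stranded (at most one coda consonant is licensed; onsets may contain at most 2 consonants).
Each unlicensed consonant becomes the onset of a new syllable: /z/ → /zi/, /g/ → /gi/.

keəhəleʔzigi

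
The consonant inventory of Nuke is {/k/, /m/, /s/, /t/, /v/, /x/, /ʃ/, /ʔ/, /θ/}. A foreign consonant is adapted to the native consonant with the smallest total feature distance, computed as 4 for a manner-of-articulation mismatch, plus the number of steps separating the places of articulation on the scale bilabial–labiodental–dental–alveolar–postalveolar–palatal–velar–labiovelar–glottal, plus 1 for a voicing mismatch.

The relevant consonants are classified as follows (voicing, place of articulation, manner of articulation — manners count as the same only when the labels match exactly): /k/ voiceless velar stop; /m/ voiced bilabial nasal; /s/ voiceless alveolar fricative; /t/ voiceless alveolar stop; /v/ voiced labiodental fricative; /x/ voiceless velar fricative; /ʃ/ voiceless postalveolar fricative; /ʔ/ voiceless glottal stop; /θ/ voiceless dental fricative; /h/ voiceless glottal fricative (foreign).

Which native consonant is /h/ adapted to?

/x/ is closest: same manner (fricative), place distance 2 (glottal→velar), same voicing; total 2. Next closest is /ʃ/ at distance 4.

x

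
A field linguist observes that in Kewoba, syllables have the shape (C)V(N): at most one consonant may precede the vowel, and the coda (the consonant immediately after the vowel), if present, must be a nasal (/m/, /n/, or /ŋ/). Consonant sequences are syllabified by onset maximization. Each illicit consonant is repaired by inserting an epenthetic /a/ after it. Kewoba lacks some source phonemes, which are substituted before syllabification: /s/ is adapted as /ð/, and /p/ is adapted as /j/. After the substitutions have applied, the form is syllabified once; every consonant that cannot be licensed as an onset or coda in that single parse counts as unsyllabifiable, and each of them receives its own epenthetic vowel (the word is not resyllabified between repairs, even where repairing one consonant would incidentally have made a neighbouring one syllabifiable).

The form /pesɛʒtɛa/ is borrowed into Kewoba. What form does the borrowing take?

Substitution: /p/ → /j/, /s/ → /ð/, giving /jeðɛʒtɛa/.
Under (C)V(N), the unsyllabifiable consonants are /ʒ/ (only a nasal (/m/, /n/, or /ŋ/) is licensed in coda position; onsets are limited to one consonant).
Each unlicensed consonant becomes the onset of a new syllable: /ʒ/ → /ʒa/.

jeðɛʒatɛa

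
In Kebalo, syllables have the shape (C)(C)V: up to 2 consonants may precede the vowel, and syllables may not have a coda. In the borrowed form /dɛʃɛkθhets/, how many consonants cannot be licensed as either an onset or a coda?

The consonants /k/, /t/, /s/ cannot be parsed into a legal (C)(C)V syllable (no codas are permitted; onsets may contain at most 2 consonants).

3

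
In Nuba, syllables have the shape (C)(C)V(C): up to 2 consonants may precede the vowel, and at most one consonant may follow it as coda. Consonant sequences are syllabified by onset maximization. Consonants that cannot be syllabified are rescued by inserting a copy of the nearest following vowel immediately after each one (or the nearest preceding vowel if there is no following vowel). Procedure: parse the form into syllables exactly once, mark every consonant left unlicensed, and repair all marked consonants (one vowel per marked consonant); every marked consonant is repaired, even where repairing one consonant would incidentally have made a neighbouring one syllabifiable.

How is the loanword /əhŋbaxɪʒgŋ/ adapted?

əhŋbaxɪʒgɪŋɪ

The consonants /g/, /ŋ/ cannot be parsed into a legal (C)(C)V(C) syllable (at most one coda consonant is licensed; onsets may contain at most 2 consonants).
Epenthesis after each stranded consonant: /g/ → /gɪ/, /ŋ/ → /ŋɪ/.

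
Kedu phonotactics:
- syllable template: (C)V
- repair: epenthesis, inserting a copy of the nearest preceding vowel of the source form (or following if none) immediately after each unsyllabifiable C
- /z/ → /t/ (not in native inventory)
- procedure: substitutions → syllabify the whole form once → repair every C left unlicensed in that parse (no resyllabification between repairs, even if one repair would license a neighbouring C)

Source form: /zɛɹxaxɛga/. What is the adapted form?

tɛɹɛxaxɛga

Substitution: /z/ → /t/, giving /tɛɹxaxɛga/.
Under (C)V, the unsyllabifiable consonants are /ɹ/ (no codas are permitted; onsets are limited to one consonant).
Inserting the epenthetic vowel yields /ɹ/ → /ɹɛ/.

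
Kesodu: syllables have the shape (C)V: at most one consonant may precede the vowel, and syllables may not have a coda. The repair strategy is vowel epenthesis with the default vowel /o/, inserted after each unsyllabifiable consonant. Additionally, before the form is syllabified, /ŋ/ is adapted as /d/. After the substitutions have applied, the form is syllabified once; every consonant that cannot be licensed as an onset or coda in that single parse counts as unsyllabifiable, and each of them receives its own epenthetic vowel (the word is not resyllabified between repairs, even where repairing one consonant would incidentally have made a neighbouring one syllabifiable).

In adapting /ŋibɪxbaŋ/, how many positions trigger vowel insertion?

After substitution the input is /dibɪxbad/.
The unsyllabifiable consonants are /x/, /d/; each receives one epenthetic vowel.

2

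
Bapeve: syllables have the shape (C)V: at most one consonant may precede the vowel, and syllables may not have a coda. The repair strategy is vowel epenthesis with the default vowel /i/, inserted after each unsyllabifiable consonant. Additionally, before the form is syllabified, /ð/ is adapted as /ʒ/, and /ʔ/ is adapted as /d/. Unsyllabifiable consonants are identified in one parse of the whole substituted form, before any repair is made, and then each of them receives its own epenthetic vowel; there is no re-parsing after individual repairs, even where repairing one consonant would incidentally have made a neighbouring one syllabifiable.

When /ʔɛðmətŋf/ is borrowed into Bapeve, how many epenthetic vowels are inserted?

4

After substitution the input is /dɛʒmətŋf/.
The unsyllabifiable consonants are /ʒ/, /t/, /ŋ/, /f/; each receives one epenthetic vowel.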